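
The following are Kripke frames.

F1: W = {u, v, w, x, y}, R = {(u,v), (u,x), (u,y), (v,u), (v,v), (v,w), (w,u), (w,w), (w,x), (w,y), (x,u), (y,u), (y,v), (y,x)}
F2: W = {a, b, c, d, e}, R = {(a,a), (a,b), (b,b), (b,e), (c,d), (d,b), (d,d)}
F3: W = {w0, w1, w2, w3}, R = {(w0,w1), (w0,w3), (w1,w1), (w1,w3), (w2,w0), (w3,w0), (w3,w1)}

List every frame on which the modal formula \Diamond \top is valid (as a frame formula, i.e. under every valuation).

This is the axiom for seriality; its first-order frame correspondent is \forall x \exists y Rxy.
F1: condition met.
F2: fails — world e has no successor.
F3: condition met.

F1, F3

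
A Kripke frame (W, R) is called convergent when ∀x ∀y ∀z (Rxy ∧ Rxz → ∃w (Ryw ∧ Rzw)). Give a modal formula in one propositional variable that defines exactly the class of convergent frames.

The condition is convergence. The .2 schema ◇□p → □◇p defines it.
Suppose ◇□p→□◇p is valid. Take Rxy, Rxz and set V(p)={w : Ryw}. Then □p at y so ◇□p at x, so □◇p at x, so ◇p at z, giving w with Rzw and Ryw.

◇□p → □◇p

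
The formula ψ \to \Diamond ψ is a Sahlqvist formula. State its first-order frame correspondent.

Reflexivity

Equivalently (dual form): □ψ → ψ.
Suppose □ψ→ψ is valid. At any x set V(ψ)={w : Rxw}. Then □ψ holds at x, so ψ holds at x, i.e. Rxx.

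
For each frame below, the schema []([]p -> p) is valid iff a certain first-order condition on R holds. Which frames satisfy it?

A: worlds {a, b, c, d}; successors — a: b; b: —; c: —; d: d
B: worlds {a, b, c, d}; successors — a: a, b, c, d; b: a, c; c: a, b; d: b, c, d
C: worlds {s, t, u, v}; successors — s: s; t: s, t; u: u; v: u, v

Frame correspondent (Sahlqvist): forall x forall y (Rxy -> Ryy) — i.e. shift-reflexivity.
A: fails — Rab but not Rbb.
B: fails — Rbc but not Rcc.
C: satisfies the condition.
Valid on: C.

C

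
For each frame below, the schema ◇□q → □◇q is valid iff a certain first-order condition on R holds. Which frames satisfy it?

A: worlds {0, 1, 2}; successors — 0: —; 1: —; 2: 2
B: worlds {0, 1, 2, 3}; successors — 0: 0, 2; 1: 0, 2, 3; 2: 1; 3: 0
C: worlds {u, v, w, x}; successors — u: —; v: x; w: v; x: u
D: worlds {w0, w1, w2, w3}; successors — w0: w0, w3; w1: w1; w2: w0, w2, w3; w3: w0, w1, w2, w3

A

This is the axiom for convergence; its first-order frame correspondent is ∀x ∀y ∀z (Rxy ∧ Rxz → ∃w (Ryw ∧ Rzw)).
A: satisfies the condition.
B: fails — R00 and R02 but 0 and 2 have no common successor.
C: fails — Rxu and Rxu but u and u have no common successor.
D: fails — Rw3w1 and Rw3w0 but w1 and w0 have no common successor.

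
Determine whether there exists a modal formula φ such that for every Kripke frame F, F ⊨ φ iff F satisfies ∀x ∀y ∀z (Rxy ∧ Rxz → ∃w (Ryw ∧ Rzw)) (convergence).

Definable; ◇□r → □◇r defines it

This is a Sahlqvist condition; the .2 axiom ◇□r → □◇r defines it.
Suppose ◇□r→□◇r is valid. Take Rxy, Rxz and set V(r)={w : Ryw}. Then □r at y so ◇□r at x, so □◇r at x, so ◇r at z, giving w with Rzw and Ryw.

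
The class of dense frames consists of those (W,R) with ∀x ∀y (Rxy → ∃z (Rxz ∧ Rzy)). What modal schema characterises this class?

This is density; the standard corresponding axiom is C4: □□s → □s.
Suppose □□s→□s is valid. Take Rxy and set V(s)={w : xR²w}. Then □□s at x, so □s at x, so s at y, i.e. ∃z(Rxz∧Rzy).

□□s → □s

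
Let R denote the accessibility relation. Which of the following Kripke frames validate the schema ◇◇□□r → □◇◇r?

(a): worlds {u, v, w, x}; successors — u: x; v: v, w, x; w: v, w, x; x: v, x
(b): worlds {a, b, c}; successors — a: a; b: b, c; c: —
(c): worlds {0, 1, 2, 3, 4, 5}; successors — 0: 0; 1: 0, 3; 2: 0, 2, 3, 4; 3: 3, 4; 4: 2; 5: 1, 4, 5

Frame correspondent (Sahlqvist): ∀x ∀y ∀z ((xR²y ∧ xRz) → ∃w (yR²w ∧ zR²w)) — i.e. a generalized confluence (Geach) condition.
(a): satisfies the condition.
(b): fails — bR²b, bRc but no w with bR²w and cR²w.
(c): fails — 1R²0, 1R3 but no w with 0R²w and 3R²w.
Valid on: (a).

(a)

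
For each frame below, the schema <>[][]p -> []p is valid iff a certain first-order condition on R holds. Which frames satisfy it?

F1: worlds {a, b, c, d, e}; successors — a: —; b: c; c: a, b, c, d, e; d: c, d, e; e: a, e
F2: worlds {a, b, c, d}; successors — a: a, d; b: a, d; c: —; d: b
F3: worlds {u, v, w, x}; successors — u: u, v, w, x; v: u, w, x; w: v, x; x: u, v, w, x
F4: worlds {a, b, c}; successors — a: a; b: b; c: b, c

F2, F3

This is the axiom for a generalized confluence (Geach) condition; its first-order frame correspondent is forall x forall y forall z ((xRy & xRz) -> exists w (y R^2 w & z = w)).
F1: fails — cRa, cRa but no w with aR²w and a=w.
F2: condition met.
F3: condition met.
F4: fails — cRb, cRc but no w with bR²w and c=w.
Valid on: F2, F3.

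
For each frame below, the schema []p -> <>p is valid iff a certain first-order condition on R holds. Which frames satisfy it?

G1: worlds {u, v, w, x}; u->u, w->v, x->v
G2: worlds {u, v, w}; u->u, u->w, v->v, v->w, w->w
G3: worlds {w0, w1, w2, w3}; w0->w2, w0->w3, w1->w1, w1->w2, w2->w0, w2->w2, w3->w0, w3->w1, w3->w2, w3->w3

G2, G3

This is the axiom for seriality; its first-order frame correspondent is forall x exists y Rxy.
G1: fails — world v has no successor.
G2: holds.
G3: holds.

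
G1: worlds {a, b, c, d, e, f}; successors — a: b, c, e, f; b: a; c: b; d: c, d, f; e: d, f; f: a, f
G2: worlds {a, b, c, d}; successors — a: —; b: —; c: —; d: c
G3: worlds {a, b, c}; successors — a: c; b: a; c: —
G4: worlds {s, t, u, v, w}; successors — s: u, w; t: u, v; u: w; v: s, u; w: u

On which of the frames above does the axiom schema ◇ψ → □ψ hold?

G2, G3

The schema corresponds to partial functionality: ∀x ∀y ∀z (Rxy ∧ Rxz → y = z).
G1: fails — a sees both b and c.
G2: satisfies the condition.
G3: satisfies the condition.
G4: fails — s sees both u and w.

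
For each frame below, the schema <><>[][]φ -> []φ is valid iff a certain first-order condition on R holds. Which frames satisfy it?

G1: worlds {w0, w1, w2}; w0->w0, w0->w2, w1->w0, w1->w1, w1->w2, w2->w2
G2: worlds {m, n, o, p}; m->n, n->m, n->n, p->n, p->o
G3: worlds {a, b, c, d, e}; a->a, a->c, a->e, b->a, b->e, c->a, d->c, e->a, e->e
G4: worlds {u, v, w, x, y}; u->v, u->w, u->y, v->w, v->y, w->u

Frame correspondent (Sahlqvist): forall x forall y forall z ((x R^2 y & xRz) -> exists w (y R^2 w & z = w)) — i.e. a generalized confluence (Geach) condition.
G1: fails — w0R²w2, w0Rw0 but no w with w2R²w and w0=w.
G2: fails — pR²m, pRo but no w with mR²w and o=w.
G3: holds.
G4: fails — uR²u, uRv but no t with uR²t and v=t.
Valid on: G3.

G3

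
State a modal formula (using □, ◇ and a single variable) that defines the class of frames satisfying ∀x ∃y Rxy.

□ψ → ◇ψ

A defining formula is □ψ → ◇ψ (the D axiom).
Suppose □ψ→◇ψ is valid. At any x set V(ψ)=W. Then □ψ at x, so ◇ψ at x, so x has a successor.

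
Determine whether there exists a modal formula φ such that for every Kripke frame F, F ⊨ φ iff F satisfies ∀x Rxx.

The condition is reflexivity. A defining modal formula is □q → q.

Definable; □q → q defines it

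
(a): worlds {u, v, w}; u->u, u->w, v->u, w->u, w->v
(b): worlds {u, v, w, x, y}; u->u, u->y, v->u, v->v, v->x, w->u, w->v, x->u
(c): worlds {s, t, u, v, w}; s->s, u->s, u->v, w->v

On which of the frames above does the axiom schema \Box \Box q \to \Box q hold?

The schema corresponds to density: \forall x \forall y (Rxy \to \exists z (Rxz \wedge Rzy)).
(a): fails — Rwv but no z with Rwz and Rzv.
(b): holds.
(c): fails — Ruv but no z with Ruz and Rzv.

(b)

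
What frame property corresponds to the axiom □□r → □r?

This schema is the C4 axiom.
It corresponds to density: ∀x ∀y (Rxy → ∃z (Rxz ∧ Rzy)).

density: ∀x ∀y (Rxy → ∃z (Rxz ∧ Rzy))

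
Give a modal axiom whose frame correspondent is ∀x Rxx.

This is reflexivity; the standard corresponding axiom is T: □q → q.

□q → q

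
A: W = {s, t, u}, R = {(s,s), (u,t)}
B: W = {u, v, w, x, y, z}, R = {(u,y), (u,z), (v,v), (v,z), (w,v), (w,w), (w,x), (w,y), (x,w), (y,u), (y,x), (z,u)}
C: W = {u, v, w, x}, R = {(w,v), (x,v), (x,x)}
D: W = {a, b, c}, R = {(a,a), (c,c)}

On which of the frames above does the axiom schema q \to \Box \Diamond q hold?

Frame correspondent (Sahlqvist): \forall x \forall y (Rxy \to Ryx) — i.e. symmetry.
A: fails — Rut but not Rtu.
B: fails — Rvz but not Rzv.
C: fails — Rxv but not Rvx.
D: ✓.

D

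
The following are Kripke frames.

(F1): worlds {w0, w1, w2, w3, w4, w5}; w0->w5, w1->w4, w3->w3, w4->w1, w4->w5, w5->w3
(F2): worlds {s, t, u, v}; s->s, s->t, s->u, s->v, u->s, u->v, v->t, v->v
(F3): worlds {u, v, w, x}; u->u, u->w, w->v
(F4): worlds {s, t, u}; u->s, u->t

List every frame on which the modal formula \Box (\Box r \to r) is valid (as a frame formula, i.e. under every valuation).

none

The schema corresponds to shift-reflexivity: \forall x \forall y (Rxy \to Ryy).
(F1): fails — Rw4w5 but not Rw5w5.
(F2): fails — Rvt but not Rtt.
(F3): fails — Ruw but not Rww.
(F4): fails — Rus but not Rss.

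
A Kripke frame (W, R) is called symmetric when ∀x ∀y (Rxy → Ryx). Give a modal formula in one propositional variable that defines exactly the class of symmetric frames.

A defining formula is p → □◇p (the B axiom).
Suppose p→□◇p is valid. Take Rxy and set V(p)={x}. Then p at x, so □◇p at x, so ◇p at y, so some z with Ryz has p; z=x, i.e. Ryx.

p → □◇p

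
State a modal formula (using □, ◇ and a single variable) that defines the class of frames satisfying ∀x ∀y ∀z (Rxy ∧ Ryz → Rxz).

□s → □□s

A defining formula is □s → □□s (the 4 axiom).
Suppose □s→□□s is valid. Take Rxy, Ryz and set V(s)={w : Rxw}. Then □s at x, so □□s at x, so □s at y, so s at z, i.e. Rxz.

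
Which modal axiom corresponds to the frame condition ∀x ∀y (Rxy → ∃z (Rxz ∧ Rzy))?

A defining formula is □□r → □r (the C4 axiom).
Suppose □□r→□r is valid. Take Rxy and set V(r)={w : xR²w}. Then □□r at x, so □r at x, so r at y, i.e. ∃z(Rxz∧Rzy).

□□r → □r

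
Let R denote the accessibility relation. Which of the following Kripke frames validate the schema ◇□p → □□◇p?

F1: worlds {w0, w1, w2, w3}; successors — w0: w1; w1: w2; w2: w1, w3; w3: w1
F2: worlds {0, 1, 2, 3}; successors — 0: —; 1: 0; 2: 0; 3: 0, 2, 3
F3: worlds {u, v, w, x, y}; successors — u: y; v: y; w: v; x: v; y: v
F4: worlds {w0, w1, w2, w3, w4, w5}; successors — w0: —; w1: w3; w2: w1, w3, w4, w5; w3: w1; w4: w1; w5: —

none

Frame correspondent (Sahlqvist): ∀x ∀y ∀z ((xRy ∧ xR²z) → ∃w (yRw ∧ zRw)) — i.e. a generalized confluence (Geach) condition.
F1: fails — w0Rw1, w0R²w2 but no w with w1Rw and w2Rw.
F2: fails — 3R0, 3R²0 but no w with 0Rw and 0Rw.
F3: fails — uRy, uR²v but no t with yRt and vRt.
F4: fails — w1Rw3, w1R²w1 but no w with w3Rw and w1Rw.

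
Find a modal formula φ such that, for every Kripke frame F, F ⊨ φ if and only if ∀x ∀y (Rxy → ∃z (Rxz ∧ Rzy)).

A defining formula is □□ψ → □ψ (the C4 axiom).
Suppose □□ψ→□ψ is valid. Take Rxy and set V(ψ)={w : xR²w}. Then □□ψ at x, so □ψ at x, so ψ at y, i.e. ∃z(Rxz∧Rzy).

□□ψ → □ψ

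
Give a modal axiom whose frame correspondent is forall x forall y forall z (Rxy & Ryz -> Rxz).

□ψ → □□ψ

This is transitivity; the standard corresponding axiom is 4: □ψ → □□ψ.
Suppose □ψ→□□ψ is valid. Take Rxy, Ryz and set V(ψ)={w : Rxw}. Then □ψ at x, so □□ψ at x, so □ψ at y, so ψ at z, i.e. Rxz.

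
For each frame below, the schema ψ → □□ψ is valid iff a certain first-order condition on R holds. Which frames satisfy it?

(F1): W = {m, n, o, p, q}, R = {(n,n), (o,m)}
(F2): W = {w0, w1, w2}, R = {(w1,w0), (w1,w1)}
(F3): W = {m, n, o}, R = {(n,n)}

(F1), (F3)

This is the axiom for a generalized confluence (Geach) condition; its first-order frame correspondent is ∀x ∀z (xR²z → ∃w (x = w ∧ z = w)).
(F1): condition met.
(F2): fails — w1R²w0 but w1 ≠ w0.
(F3): condition met.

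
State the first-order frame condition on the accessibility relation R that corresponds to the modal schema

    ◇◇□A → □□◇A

∀x ∀y ∀z ((xR²y ∧ xR²z) → ∃w (yRw ∧ zRw))

This is a Sahlqvist (Geach-type) schema ◇^2□^1A → □^2◇^1A.
First-order correspondent: ∀x ∀y ∀z ((xR²y ∧ xR²z) → ∃w (yRw ∧ zRw)).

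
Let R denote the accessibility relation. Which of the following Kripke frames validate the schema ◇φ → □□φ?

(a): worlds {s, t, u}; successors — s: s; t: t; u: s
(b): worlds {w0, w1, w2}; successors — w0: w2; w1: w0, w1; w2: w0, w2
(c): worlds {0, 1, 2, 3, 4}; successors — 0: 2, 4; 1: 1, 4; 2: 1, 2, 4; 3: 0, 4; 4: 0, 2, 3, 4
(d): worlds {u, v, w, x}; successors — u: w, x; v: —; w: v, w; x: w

The schema corresponds to a generalized confluence (Geach) condition: ∀x ∀y ∀z ((xRy ∧ xR²z) → ∃w (y = w ∧ z = w)).
(a): condition met.
(b): fails — w0Rw2, w0R²w0 but w2 ≠ w0.
(c): fails — 0R2, 0R²0 but 2 ≠ 0.
(d): fails — uRw, uR²v but w ≠ v.

(a)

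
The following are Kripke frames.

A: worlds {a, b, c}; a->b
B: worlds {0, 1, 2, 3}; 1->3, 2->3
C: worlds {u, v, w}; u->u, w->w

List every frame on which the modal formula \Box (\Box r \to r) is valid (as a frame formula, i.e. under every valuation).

C

The schema corresponds to shift-reflexivity: \forall x \forall y (Rxy \to Ryy).
A: fails — Rab but not Rbb.
B: fails — R23 but not R33.
C: satisfies the condition.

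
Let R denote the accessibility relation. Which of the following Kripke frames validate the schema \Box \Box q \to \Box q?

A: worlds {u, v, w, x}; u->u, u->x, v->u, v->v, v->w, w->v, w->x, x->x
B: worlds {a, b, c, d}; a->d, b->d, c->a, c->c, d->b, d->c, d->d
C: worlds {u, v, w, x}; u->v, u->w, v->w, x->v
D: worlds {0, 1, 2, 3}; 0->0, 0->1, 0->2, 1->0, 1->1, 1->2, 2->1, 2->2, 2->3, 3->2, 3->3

Frame correspondent (Sahlqvist): \forall x \forall y (Rxy \to \exists z (Rxz \wedge Rzy)) — i.e. density.
A: condition met.
B: condition met.
C: fails — Ruv but no z with Ruz and Rzv.
D: condition met.

A, B, D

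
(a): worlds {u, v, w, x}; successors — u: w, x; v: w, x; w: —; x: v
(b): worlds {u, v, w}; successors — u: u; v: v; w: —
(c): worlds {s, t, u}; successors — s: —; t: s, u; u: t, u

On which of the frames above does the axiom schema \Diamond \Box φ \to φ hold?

(b)

This is the axiom for symmetry; its first-order frame correspondent is \forall x \forall y (Rxy \to Ryx).
(a): fails — Ruw but not Rwu.
(b): ✓.
(c): fails — Rts but not Rst.
Valid on: (b).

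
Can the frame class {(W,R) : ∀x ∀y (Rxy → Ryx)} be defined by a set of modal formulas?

Yes, by p → □◇p

Yes: it is symmetry, defined by the B schema p → □◇p.
Suppose p→□◇p is valid. Take Rxy and set V(p)={x}. Then p at x, so □◇p at x, so ◇p at y, so some z with Ryz has p; z=x, i.e. Ryx.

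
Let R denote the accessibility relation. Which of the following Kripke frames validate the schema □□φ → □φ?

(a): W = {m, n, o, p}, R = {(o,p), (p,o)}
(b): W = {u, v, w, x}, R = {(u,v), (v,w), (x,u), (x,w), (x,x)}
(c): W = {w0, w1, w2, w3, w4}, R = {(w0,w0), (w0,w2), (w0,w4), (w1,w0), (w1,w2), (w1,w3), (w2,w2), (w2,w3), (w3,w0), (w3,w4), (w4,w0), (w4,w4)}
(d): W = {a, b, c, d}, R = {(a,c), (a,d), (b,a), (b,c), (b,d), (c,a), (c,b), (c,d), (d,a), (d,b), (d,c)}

(c), (d)

Frame correspondent (Sahlqvist): ∀x ∀y (Rxy → ∃z (Rxz ∧ Rzy)) — i.e. density.
(a): fails — Rop but no z with Roz and Rzp.
(b): fails — Ruv but no z with Ruz and Rzv.
(c): satisfies the condition.
(d): satisfies the condition.
Valid on: (c), (d).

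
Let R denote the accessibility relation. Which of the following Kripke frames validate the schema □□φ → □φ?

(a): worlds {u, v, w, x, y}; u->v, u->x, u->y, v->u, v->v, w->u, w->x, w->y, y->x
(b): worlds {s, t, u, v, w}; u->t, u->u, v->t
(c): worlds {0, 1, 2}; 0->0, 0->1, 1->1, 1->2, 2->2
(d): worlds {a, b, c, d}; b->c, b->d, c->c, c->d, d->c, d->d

(c), (d)

Frame correspondent (Sahlqvist): ∀x ∀y (Rxy → ∃z (Rxz ∧ Rzy)) — i.e. density.
(a): fails — Ryx but no z with Ryz and Rzx.
(b): fails — Rvt but no z with Rvz and Rzt.
(c): satisfies the condition.
(d): satisfies the condition.
Valid on: (c), (d).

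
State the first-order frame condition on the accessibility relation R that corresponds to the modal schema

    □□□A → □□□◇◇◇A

∀x ∀z (xR³z → ∃w (xR³w ∧ zR³w))

This is a Sahlqvist (Geach-type) schema ◇^0□^3A → □^3◇^3A.
Minimal-valuation argument: fix x; take any y with xR^0y and any z with xR^3z. Set V(A) to the set of worlds R-reachable from y in exactly 3 steps. Then □^3A holds at y, so the antecedent holds at x; validity forces ◇^3A at z, giving a w with zR^3w and yR^3w.
First-order correspondent: ∀x ∀z (xR³z → ∃w (xR³w ∧ zR³w)).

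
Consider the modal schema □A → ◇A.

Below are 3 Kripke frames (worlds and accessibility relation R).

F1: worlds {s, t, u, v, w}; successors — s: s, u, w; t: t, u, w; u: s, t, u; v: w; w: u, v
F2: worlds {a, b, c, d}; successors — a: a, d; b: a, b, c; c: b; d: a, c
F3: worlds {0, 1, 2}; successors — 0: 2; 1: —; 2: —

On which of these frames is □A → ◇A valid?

F1, F2

This is the axiom for seriality; its first-order frame correspondent is ∀x ∃y Rxy.
F1: ✓.
F2: ✓.
F3: fails — world 1 has no successor.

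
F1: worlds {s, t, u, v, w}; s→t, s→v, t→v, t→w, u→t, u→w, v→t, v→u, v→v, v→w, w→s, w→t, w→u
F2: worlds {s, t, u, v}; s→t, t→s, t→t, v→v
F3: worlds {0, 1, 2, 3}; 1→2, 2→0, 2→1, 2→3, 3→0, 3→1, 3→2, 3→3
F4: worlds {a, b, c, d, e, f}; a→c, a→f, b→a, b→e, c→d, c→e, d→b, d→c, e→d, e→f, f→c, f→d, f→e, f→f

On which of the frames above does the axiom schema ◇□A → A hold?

F2

Frame correspondent (Sahlqvist): ∀x ∀y (Rxy → Ryx) — i.e. symmetry.
F1: fails — Rut but not Rtu.
F2: condition met.
F3: fails — R31 but not R13.
F4: fails — Rfc but not Rcf.
Valid on: F2.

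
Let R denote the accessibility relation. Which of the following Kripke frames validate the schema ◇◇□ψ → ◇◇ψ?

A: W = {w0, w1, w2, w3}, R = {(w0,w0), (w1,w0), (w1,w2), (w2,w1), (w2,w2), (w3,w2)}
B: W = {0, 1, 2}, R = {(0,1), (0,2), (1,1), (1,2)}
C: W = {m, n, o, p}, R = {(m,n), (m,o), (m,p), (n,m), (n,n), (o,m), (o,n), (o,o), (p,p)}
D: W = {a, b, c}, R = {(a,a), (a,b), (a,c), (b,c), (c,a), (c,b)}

A, C

Frame correspondent (Sahlqvist): ∀x ∀y (xR²y → ∃w (yRw ∧ xR²w)) — i.e. a generalized confluence (Geach) condition.
A: satisfies the condition.
B: fails — 0R²2 but no w with 2Rw and 0R²w.
C: satisfies the condition.
D: fails — bR²b but no w with bRw and bR²w.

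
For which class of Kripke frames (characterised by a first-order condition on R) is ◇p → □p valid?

partial functionality: ∀x ∀y ∀z (Rxy ∧ Rxz → y = z)

Suppose ◇p→□p is valid. Take Rxy, Rxz and set V(p)={y}. Then ◇p at x, so □p at x, so p at z, i.e. z=y.
Conversely, any frame satisfying ∀x ∀y ∀z (Rxy ∧ Rxz → y = z) validates the schema.
Frame condition: ∀x ∀y ∀z (Rxy ∧ Rxz → y = z).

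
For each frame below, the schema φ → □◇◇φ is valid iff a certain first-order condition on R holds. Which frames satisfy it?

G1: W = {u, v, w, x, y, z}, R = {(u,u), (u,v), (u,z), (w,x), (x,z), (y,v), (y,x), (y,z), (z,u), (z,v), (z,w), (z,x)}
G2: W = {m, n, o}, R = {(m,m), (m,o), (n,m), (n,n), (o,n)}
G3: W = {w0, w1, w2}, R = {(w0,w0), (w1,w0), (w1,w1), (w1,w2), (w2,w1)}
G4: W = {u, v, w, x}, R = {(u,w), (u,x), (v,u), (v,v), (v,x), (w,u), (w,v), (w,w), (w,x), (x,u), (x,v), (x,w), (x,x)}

G2, G4

This is the axiom for a generalized confluence (Geach) condition; its first-order frame correspondent is ∀x ∀z (xRz → ∃w (x = w ∧ zR²w)).
G1: fails — uRv but no t with u=t and vR²t.
G2: condition met.
G3: fails — w1Rw0 but no w with w1=w and w0R²w.
G4: condition met.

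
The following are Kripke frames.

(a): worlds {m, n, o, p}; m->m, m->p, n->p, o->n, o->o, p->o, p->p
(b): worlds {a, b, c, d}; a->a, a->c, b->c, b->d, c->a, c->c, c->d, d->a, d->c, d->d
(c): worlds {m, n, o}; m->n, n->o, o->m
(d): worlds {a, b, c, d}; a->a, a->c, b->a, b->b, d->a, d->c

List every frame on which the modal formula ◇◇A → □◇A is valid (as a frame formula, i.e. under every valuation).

This is the axiom for a generalized confluence (Geach) condition; its first-order frame correspondent is ∀x ∀y ∀z ((xR²y ∧ xRz) → ∃w (y = w ∧ zRw)).
(a): fails — mR²m, mRp but no w with m=w and pRw.
(b): fails — aR²d, aRa but no w with d=w and aRw.
(c): holds.
(d): fails — aR²a, aRc but no w with a=w and cRw.

(c)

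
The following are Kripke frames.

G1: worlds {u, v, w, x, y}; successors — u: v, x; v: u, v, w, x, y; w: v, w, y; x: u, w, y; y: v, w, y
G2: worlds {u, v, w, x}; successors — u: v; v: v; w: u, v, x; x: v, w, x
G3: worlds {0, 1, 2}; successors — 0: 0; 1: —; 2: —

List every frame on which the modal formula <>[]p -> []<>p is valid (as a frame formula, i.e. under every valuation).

G2, G3

Frame correspondent (Sahlqvist): forall x forall y forall z (Rxy & Rxz -> exists w (Ryw & Rzw)) — i.e. convergence.
G1: fails — Rvu and Rvx but u and x have no common successor.
G2: condition met.
G3: condition met.
Valid on: G2, G3.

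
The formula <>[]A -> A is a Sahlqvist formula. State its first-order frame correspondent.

Equivalently (dual form): A → □◇A.
Suppose A→□◇A is valid. Take Rxy and set V(A)={x}. Then A at x, so □◇A at x, so ◇A at y, so some z with Ryz has A; z=x, i.e. Ryx.

Symmetry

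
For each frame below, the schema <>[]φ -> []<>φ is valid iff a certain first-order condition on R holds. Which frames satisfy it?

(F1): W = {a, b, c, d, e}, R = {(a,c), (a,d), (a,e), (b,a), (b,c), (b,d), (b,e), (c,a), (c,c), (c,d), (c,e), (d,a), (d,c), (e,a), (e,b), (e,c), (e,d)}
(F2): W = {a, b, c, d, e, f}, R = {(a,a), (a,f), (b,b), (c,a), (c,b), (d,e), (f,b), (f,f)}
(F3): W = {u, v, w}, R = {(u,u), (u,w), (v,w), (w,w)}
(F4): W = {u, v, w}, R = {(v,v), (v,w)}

This is the axiom for convergence; its first-order frame correspondent is forall x forall y forall z (Rxy & Rxz -> exists w (Ryw & Rzw)).
(F1): holds.
(F2): fails — Rcb and Rca but b and a have no common successor.
(F3): holds.
(F4): fails — Rvv and Rvw but v and w have no common successor.
Valid on: (F1), (F3).

(F1), (F3)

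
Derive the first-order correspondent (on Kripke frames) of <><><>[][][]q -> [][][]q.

This is a Sahlqvist (Geach-type) schema ◇^3□^3q → □^3◇^0q.
First-order correspondent: forall x forall y forall z ((x R^3 y & x R^3 z) -> exists w (y R^3 w & z = w)).

forall x forall y forall z ((x R^3 y & x R^3 z) -> exists w (y R^3 w & z = w))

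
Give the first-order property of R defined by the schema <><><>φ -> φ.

forall x forall y (x R^3 y -> exists w (y = w & x = w))

This is a Sahlqvist (Geach-type) schema ◇^3□^0φ → □^0◇^0φ.
First-order correspondent: forall x forall y (x R^3 y -> exists w (y = w & x = w)).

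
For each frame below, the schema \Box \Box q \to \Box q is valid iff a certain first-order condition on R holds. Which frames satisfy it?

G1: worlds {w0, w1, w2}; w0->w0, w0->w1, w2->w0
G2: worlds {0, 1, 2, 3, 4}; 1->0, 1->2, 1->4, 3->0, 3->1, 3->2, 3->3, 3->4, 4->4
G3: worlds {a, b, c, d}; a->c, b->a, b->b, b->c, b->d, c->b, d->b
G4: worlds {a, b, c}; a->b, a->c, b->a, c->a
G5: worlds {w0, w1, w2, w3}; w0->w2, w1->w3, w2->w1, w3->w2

This is the axiom for density; its first-order frame correspondent is \forall x \forall y (Rxy \to \exists z (Rxz \wedge Rzy)).
G1: holds.
G2: fails — R10 but no z with R1z and Rz0.
G3: fails — Rac but no z with Raz and Rzc.
G4: fails — Rac but no z with Raz and Rzc.
G5: fails — Rw0w2 but no z with Rw0z and Rzw2.

G1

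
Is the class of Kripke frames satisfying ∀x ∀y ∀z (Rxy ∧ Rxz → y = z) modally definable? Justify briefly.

The condition is partial functionality. A defining modal formula is ◇r → □r.
Suppose ◇r→□r is valid. Take Rxy, Rxz and set V(r)={y}. Then ◇r at x, so □r at x, so r at z, i.e. z=y.

Yes — defined by ◇r → □r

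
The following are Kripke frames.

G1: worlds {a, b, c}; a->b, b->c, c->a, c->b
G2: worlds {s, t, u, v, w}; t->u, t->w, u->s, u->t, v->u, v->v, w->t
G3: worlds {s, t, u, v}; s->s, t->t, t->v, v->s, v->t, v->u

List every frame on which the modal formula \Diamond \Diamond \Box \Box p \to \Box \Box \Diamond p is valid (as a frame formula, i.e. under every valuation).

This is the axiom for a generalized confluence (Geach) condition; its first-order frame correspondent is \forall x \forall y \forall z ((x R^2 y \wedge x R^2 z) \to \exists w (y R^2 w \wedge zRw)).
G1: fails — bR²a, bR²a but no w with aR²w and aRw.
G2: fails — tR²s, tR²s but no w* with sR²w* and sRw*.
G3: fails — tR²s, tR²t but no w with sR²w and tRw.

none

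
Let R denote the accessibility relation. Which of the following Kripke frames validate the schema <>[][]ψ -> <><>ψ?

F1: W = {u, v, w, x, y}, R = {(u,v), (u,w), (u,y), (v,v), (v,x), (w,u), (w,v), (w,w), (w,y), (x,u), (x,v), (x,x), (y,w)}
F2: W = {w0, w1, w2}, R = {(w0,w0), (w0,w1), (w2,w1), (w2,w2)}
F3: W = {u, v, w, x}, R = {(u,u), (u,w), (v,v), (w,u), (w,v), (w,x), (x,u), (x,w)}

Frame correspondent (Sahlqvist): forall x forall y (xRy -> exists w (y R^2 w & x R^2 w)) — i.e. a generalized confluence (Geach) condition.
F1: satisfies the condition.
F2: fails — w0Rw1 but no w with w1R²w and w0R²w.
F3: satisfies the condition.

F1, F3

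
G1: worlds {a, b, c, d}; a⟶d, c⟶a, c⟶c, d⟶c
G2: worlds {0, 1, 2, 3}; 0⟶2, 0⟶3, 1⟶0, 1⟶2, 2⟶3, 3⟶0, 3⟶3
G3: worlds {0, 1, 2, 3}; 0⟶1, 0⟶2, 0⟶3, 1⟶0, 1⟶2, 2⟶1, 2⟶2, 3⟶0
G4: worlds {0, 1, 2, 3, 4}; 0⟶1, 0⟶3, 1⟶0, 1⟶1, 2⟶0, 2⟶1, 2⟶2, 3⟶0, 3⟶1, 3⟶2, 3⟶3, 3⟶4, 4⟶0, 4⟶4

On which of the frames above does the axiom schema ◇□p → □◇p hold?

G2

The schema corresponds to convergence: ∀x ∀y ∀z (Rxy ∧ Rxz → ∃w (Ryw ∧ Rzw)).
G1: fails — Rcc and Rca but c and a have no common successor.
G2: ✓.
G3: fails — R02 and R03 but 2 and 3 have no common successor.
G4: fails — R34 and R30 but 4 and 0 have no common successor.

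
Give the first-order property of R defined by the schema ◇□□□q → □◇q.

∀x ∀y ∀z ((xRy ∧ xRz) → ∃w (yR³w ∧ zRw))

This is a Sahlqvist (Geach-type) schema ◇^1□^3q → □^1◇^1q.
First-order correspondent: ∀x ∀y ∀z ((xRy ∧ xRz) → ∃w (yR³w ∧ zRw)).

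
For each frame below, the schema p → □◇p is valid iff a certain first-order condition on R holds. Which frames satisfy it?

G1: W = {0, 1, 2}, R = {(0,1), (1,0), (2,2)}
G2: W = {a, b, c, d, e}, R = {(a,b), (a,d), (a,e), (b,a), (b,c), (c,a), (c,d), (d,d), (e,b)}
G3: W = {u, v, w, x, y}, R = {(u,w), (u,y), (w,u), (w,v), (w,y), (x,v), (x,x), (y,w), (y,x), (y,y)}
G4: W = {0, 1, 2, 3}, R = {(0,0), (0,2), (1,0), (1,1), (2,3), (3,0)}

G1

Frame correspondent (Sahlqvist): ∀x ∀y (Rxy → Ryx) — i.e. symmetry.
G1: holds.
G2: fails — Rbc but not Rcb.
G3: fails — Ryx but not Rxy.
G4: fails — R10 but not R01.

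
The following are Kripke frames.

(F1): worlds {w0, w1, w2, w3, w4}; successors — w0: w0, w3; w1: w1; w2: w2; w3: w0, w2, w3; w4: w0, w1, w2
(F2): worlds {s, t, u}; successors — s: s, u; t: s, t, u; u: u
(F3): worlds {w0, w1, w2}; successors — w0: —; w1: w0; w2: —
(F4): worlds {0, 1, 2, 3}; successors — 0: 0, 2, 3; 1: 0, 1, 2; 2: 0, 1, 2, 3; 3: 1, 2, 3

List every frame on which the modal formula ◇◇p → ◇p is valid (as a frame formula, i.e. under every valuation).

This is the axiom for transitivity; its first-order frame correspondent is ∀x ∀y ∀z (Rxy ∧ Ryz → Rxz).
(F1): fails — Rw4w0 and Rw0w3 but not Rw4w3.
(F2): holds.
(F3): holds.
(F4): fails — R10 and R03 but not R13.
Valid on: (F2), (F3).

(F2), (F3)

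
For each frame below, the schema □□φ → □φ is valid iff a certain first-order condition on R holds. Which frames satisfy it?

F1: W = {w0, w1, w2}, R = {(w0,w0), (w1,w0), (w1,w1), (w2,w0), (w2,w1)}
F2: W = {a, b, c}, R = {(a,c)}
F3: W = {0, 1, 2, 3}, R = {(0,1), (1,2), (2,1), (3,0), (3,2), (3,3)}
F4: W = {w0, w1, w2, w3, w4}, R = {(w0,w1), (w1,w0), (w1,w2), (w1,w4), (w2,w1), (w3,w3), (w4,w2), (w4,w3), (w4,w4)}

F1

This is the axiom for density; its first-order frame correspondent is ∀x ∀y (Rxy → ∃z (Rxz ∧ Rzy)).
F1: holds.
F2: fails — Rac but no z with Raz and Rzc.
F3: fails — R12 but no z with R1z and Rz2.
F4: fails — Rw1w0 but no z with Rw1z and Rzw0.
Valid on: F1.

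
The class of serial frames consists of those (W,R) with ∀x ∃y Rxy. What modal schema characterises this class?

□r → ◇r

This is seriality; the standard corresponding axiom is D: □r → ◇r.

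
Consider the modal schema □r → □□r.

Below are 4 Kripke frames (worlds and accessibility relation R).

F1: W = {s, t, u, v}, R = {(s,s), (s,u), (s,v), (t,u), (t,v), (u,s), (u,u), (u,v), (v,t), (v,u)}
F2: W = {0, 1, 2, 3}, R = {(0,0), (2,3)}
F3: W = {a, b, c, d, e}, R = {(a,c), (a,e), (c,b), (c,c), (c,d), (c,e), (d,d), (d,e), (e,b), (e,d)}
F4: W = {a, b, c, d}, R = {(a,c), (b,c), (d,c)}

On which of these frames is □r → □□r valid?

F2, F4

This is the axiom for transitivity; its first-order frame correspondent is ∀x ∀y ∀z (Rxy ∧ Ryz → Rxz).
F1: fails — Ruv and Rvt but not Rut.
F2: ✓.
F3: fails — Rde and Reb but not Rdb.
F4: ✓.
Valid on: F2, F4.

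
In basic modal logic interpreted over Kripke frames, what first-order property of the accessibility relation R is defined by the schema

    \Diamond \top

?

This schema is equivalent to the D axiom □r → ◇r.
It corresponds to seriality: \forall x \exists y Rxy.

Seriality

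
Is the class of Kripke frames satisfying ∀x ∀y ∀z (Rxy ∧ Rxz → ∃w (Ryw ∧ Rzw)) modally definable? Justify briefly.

This is a Sahlqvist condition; the .2 axiom ◇□q → □◇q defines it.
Suppose ◇□q→□◇q is valid. Take Rxy, Rxz and set V(q)={w : Ryw}. Then □q at y so ◇□q at x, so □◇q at x, so ◇q at z, giving w with Rzw and Ryw.

Yes — defined by ◇□q → □◇q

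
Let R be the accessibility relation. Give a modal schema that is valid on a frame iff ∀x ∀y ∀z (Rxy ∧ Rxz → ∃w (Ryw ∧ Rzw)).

◇□s → □◇s

This is convergence; the standard corresponding axiom is .2: ◇□s → □◇s.
Suppose ◇□s→□◇s is valid. Take Rxy, Rxz and set V(s)={w : Ryw}. Then □s at y so ◇□s at x, so □◇s at x, so ◇s at z, giving w with Rzw and Ryw.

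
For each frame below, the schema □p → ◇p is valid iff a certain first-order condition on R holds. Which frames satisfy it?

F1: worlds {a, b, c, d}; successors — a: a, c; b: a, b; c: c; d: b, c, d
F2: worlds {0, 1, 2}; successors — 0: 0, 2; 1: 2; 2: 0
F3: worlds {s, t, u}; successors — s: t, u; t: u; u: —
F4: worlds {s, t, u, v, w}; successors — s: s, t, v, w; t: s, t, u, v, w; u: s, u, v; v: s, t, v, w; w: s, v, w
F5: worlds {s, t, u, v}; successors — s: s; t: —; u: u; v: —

F1, F2, F4

Frame correspondent (Sahlqvist): ∀x ∃y Rxy — i.e. seriality.
F1: ✓.
F2: ✓.
F3: fails — world u has no successor.
F4: ✓.
F5: fails — world t has no successor.
Valid on: F1, F2, F4.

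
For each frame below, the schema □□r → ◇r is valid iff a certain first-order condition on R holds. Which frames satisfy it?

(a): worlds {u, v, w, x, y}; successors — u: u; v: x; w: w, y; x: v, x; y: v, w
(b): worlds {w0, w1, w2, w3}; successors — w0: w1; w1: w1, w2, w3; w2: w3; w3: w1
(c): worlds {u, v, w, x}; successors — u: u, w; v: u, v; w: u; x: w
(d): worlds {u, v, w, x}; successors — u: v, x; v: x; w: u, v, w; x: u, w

This is the axiom for a generalized confluence (Geach) condition; its first-order frame correspondent is ∀x ∃w (xR²w ∧ xRw).
(a): ✓.
(b): fails — at w2 but no w with w2R²w and w2Rw.
(c): fails — at x but no t with xR²t and xRt.
(d): fails — at v but no t with vR²t and vRt.

(a)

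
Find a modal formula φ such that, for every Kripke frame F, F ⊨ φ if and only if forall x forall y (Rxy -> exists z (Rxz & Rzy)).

A defining formula is □□p → □p (the C4 axiom).
Suppose □□p→□p is valid. Take Rxy and set V(p)={w : xR²w}. Then □□p at x, so □p at x, so p at y, i.e. ∃z(Rxz∧Rzy).

□□p → □p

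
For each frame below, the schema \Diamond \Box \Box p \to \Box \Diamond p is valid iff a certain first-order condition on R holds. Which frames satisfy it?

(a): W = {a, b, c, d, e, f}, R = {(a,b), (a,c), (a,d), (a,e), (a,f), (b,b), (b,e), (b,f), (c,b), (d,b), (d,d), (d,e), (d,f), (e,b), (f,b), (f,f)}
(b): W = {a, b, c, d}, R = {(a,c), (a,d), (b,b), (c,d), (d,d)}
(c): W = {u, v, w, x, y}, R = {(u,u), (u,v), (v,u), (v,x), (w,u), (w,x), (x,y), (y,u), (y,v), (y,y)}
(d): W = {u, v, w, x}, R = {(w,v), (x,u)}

(a), (b)

The schema corresponds to a generalized confluence (Geach) condition: \forall x \forall y \forall z ((xRy \wedge xRz) \to \exists w (y R^2 w \wedge zRw)).
(a): ✓.
(b): ✓.
(c): fails — vRu, vRx but no t with uR²t and xRt.
(d): fails — wRv, wRv but no t with vR²t and vRt.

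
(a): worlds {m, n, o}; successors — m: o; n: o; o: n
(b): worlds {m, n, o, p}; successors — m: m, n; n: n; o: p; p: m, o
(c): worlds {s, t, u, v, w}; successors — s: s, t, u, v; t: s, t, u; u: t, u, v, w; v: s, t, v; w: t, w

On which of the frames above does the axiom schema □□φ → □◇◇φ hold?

This is the axiom for a generalized confluence (Geach) condition; its first-order frame correspondent is ∀x ∀z (xRz → ∃w (xR²w ∧ zR²w)).
(a): fails — mRo but no w with mR²w and oR²w.
(b): holds.
(c): holds.

(b), (c)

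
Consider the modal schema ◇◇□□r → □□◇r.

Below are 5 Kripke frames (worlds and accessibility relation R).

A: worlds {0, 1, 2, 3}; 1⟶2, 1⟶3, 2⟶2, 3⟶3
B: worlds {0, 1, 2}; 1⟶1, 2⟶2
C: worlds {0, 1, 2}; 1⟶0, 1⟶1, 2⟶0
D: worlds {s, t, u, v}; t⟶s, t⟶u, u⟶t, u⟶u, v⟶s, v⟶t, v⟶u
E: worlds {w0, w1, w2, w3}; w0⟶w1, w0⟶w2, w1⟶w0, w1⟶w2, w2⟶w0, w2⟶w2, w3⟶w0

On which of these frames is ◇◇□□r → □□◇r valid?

This is the axiom for a generalized confluence (Geach) condition; its first-order frame correspondent is ∀x ∀y ∀z ((xR²y ∧ xR²z) → ∃w (yR²w ∧ zRw)).
A: fails — 1R²2, 1R²3 but no w with 2R²w and 3Rw.
B: condition met.
C: fails — 1R²0, 1R²0 but no w with 0R²w and 0Rw.
D: fails — uR²s, uR²s but no w with sR²w and sRw.
E: condition met.
Valid on: B, E.

B, E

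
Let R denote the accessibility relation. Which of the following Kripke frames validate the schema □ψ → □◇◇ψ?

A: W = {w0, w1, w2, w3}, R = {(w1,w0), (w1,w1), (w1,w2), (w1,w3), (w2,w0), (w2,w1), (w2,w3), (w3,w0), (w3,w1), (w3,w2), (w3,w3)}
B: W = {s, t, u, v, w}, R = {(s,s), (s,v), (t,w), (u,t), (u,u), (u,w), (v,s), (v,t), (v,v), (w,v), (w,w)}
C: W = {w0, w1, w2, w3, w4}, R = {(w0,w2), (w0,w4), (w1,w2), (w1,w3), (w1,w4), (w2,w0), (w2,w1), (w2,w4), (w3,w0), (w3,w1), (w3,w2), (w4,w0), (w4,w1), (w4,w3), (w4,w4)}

This is the axiom for a generalized confluence (Geach) condition; its first-order frame correspondent is ∀x ∀z (xRz → ∃w (xRw ∧ zR²w)).
A: fails — w1Rw0 but no w with w1Rw and w0R²w.
B: condition met.
C: condition met.
Valid on: B, C.

B, C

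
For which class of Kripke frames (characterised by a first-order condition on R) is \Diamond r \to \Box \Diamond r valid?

Suppose ◇r→□◇r is valid. Take Rxy, Rxz and set V(r)={y}. Then ◇r at x, so □◇r at x, so ◇r at z, so some w with Rzw has r; w=y, i.e. Rzy. By symmetry of the argument, Ryz.

the Euclidean property: \forall x \forall y \forall z (Rxy \wedge Rxz \to Ryz)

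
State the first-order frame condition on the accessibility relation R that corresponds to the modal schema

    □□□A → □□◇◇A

This is a Sahlqvist (Geach-type) schema ◇^0□^3A → □^2◇^2A.
First-order correspondent: ∀x ∀z (xR²z → ∃w (xR³w ∧ zR²w)).

∀x ∀z (xR²z → ∃w (xR³w ∧ zR²w))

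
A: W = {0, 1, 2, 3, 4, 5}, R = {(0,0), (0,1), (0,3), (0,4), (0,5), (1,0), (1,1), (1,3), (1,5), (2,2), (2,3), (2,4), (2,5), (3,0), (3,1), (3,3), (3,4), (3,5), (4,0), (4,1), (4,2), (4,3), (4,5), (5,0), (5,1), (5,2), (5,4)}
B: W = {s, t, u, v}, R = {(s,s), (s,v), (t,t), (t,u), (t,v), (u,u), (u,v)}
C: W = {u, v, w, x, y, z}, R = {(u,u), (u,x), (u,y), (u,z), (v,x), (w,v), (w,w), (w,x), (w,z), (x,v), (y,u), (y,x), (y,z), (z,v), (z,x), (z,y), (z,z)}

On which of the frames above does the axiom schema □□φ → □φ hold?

A, B

Frame correspondent (Sahlqvist): ∀x ∀y (Rxy → ∃z (Rxz ∧ Rzy)) — i.e. density.
A: ✓.
B: ✓.
C: fails — Rvx but no t with Rvt and Rtx.
Valid on: A, B.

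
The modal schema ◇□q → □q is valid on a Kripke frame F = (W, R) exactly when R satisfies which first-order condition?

The Euclidean property

Equivalently (dual form): ◇q → □◇q.
Suppose ◇q→□◇q is valid. Take Rxy, Rxz and set V(q)={y}. Then ◇q at x, so □◇q at x, so ◇q at z, so some w with Rzw has q; w=y, i.e. Rzy. By symmetry of the argument, Ryz.
Conversely, on a frame with the Euclidean property the schema holds at every world under every valuation.
Frame condition: ∀x ∀y ∀z (Rxy ∧ Rxz → Ryz).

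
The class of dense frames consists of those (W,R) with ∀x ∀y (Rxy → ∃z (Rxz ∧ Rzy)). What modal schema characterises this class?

A defining formula is □□q → □q (the C4 axiom).
Suppose □□q→□q is valid. Take Rxy and set V(q)={w : xR²w}. Then □□q at x, so □q at x, so q at y, i.e. ∃z(Rxz∧Rzy).

□□q → □q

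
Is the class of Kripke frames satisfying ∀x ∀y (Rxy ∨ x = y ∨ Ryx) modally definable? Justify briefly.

Not modally definable

Modal frame validity is preserved under disjoint unions.
Take 4 disjoint single-world reflexive frames: each is trivially connected, but their disjoint union has 4 worlds with no edge between distinct components, so it is not connected.
So the class is not modally definable.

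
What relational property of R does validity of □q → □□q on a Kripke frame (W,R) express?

transitivity

Suppose □q→□□q is valid. Take Rxy, Ryz and set V(q)={w : Rxw}. Then □q at x, so □□q at x, so □q at y, so q at z, i.e. Rxz.
The converse is a direct semantic check.
Frame condition: ∀x ∀y ∀z (Rxy ∧ Ryz → Rxz).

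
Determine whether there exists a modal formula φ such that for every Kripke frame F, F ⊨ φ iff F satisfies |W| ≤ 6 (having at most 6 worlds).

No — not modally definable

Modal frame validity is preserved under disjoint unions.
Any modal formula valid on each of 7 disjoint one-world frames is valid on their disjoint union (validity is preserved under disjoint unions). Each one-world frame has |W|=1≤6, but the union has |W|=7.
So no modal formula (or set of formulas) defines exactly the |W|≤6 frames.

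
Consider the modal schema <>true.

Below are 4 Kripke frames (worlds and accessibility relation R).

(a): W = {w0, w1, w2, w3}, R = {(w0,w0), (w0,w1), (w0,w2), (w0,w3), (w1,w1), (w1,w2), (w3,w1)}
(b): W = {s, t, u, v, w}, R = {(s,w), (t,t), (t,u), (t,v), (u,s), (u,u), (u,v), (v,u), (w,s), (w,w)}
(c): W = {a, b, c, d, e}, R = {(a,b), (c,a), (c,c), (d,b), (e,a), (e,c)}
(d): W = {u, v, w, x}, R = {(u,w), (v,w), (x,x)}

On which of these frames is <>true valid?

This is the axiom for seriality; its first-order frame correspondent is forall x exists y Rxy.
(a): fails — world w2 has no successor.
(b): ✓.
(c): fails — world b has no successor.
(d): fails — world w has no successor.
Valid on: (b).

(b)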